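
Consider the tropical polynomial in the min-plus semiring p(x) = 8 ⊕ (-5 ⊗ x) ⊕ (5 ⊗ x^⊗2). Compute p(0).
p(0) = -5

A tropical monomial a ⊗ x^⊗i evaluates to a + i · x. Evaluating each term at x = 0:
  Term 0 contributes 8 + 0 · 0 = 8
  Term 1 contributes -5 + 1 · 0 = -5
  Term 2 contributes 5 + 2 · 0 = 5
p(0) = ⊕ of these = min[8, -5, 5] = -5.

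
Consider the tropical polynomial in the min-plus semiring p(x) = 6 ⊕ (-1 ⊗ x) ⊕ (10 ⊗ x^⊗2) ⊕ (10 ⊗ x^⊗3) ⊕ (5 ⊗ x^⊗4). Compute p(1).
p(1) = 0

A tropical monomial a ⊗ x^⊗i evaluates to a + i · x. Evaluating each term at x = 1:
  Term 0 contributes 6 + 0 · 1 = 6
  Term 1 contributes -1 + 1 · 1 = 0
  Term 2 contributes 10 + 2 · 1 = 12
  Term 3 contributes 10 + 3 · 1 = 13
  Term 4 contributes 5 + 4 · 1 = 9
p(1) = ⊕ of these = min[6, 0, 12, 13, 9] = 0.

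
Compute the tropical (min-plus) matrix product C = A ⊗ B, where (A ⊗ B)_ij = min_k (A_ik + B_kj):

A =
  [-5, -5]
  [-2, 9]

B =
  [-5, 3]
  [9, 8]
A ⊗ B =
  [-10, -2]
  [-7, 1]

Apply the min-plus product entry-by-entry:
  C[0][0] = min over k of (A[0][0] + B[0][0] = -5 + -5 = -10, A[0][1] + B[1][0] = -5 + 9 = 4) = -10 (attained at k = 0)
  C[0][1] = min over k of (A[0][0] + B[0][1] = -5 + 3 = -2, A[0][1] + B[1][1] = -5 + 8 = 3) = -2 (attained at k = 0)
  C[1][0] = min over k of (A[1][0] + B[0][0] = -2 + -5 = -7, A[1][1] + B[1][0] = 9 + 9 = 18) = -7 (attained at k = 0)
  C[1][1] = min over k of (A[1][0] + B[0][1] = -2 + 3 = 1, A[1][1] + B[1][1] = 9 + 8 = 17) = 1 (attained at k = 0)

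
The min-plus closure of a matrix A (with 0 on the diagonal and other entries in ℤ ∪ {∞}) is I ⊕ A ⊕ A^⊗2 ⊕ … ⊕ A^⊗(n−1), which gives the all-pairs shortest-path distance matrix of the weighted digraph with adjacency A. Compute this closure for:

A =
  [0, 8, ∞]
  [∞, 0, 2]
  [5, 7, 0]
Closure =
  [0, 8, 10]
  [7, 0, 2]
  [5, 7, 0]

This is the Floyd-Warshall all-pairs shortest-path computation. For each intermediate vertex k = 0, 1, …, 2, update dist[i][j] ← min(dist[i][j], dist[i][k] + dist[k][j]). The final matrix gives, for each (i, j), the minimum total weight of any directed path from i to j (possibly empty when i = j).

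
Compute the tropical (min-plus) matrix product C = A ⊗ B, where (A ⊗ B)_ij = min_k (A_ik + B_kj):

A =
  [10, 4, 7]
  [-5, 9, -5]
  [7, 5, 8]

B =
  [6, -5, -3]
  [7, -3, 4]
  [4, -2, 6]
A ⊗ B =
  [11, 1, 7]
  [-1, -10, -8]
  [12, 2, 4]

Apply the min-plus product entry-by-entry:
  C[0][0] = min over k of (A[0][0] + B[0][0] = 10 + 6 = 16, A[0][1] + B[1][0] = 4 + 7 = 11, A[0][2] + B[2][0] = 7 + 4 = 11) = 11 (attained at k = 1)
  C[0][1] = min over k of (A[0][0] + B[0][1] = 10 + -5 = 5, A[0][1] + B[1][1] = 4 + -3 = 1, A[0][2] + B[2][1] = 7 + -2 = 5) = 1 (attained at k = 1)
  C[0][2] = min over k of (A[0][0] + B[0][2] = 10 + -3 = 7, A[0][1] + B[1][2] = 4 + 4 = 8, A[0][2] + B[2][2] = 7 + 6 = 13) = 7 (attained at k = 0)
  C[1][0] = min over k of (A[1][0] + B[0][0] = -5 + 6 = 1, A[1][1] + B[1][0] = 9 + 7 = 16, A[1][2] + B[2][0] = -5 + 4 = -1) = -1 (attained at k = 2)
  C[1][1] = min over k of (A[1][0] + B[0][1] = -5 + -5 = -10, A[1][1] + B[1][1] = 9 + -3 = 6, A[1][2] + B[2][1] = -5 + -2 = -7) = -10 (attained at k = 0)
  C[1][2] = min over k of (A[1][0] + B[0][2] = -5 + -3 = -8, A[1][1] + B[1][2] = 9 + 4 = 13, A[1][2] + B[2][2] = -5 + 6 = 1) = -8 (attained at k = 0)
  C[2][0] = min over k of (A[2][0] + B[0][0] = 7 + 6 = 13, A[2][1] + B[1][0] = 5 + 7 = 12, A[2][2] + B[2][0] = 8 + 4 = 12) = 12 (attained at k = 1)
  C[2][1] = min over k of (A[2][0] + B[0][1] = 7 + -5 = 2, A[2][1] + B[1][1] = 5 + -3 = 2, A[2][2] + B[2][1] = 8 + -2 = 6) = 2 (attained at k = 0)
  C[2][2] = min over k of (A[2][0] + B[0][2] = 7 + -3 = 4, A[2][1] + B[1][2] = 5 + 4 = 9, A[2][2] + B[2][2] = 8 + 6 = 14) = 4 (attained at k = 0)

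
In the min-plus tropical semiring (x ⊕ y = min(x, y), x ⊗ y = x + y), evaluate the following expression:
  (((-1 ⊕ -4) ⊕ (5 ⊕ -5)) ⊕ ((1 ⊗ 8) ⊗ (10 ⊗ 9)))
(((-1 ⊕ -4) ⊕ (5 ⊕ -5)) ⊕ ((1 ⊗ 8) ⊗ (10 ⊗ 9))) = -5

Expand innermost to outermost. Recall ⊕ takes the minimum of its arguments and ⊗ takes their sum. Working out the expression (((-1 ⊕ -4) ⊕ (5 ⊕ -5)) ⊕ ((1 ⊗ 8) ⊗ (10 ⊗ 9))) gives -5.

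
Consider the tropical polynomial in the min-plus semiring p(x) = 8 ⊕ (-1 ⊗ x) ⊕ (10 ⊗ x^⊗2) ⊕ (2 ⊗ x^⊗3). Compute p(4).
p(4) = 3

A tropical monomial a ⊗ x^⊗i evaluates to a + i · x. Evaluating each term at x = 4:
  Term 0 contributes 8 + 0 · 4 = 8
  Term 1 contributes -1 + 1 · 4 = 3
  Term 2 contributes 10 + 2 · 4 = 18
  Term 3 contributes 2 + 3 · 4 = 14
p(4) = ⊕ of these = min[8, 3, 18, 14] = 3.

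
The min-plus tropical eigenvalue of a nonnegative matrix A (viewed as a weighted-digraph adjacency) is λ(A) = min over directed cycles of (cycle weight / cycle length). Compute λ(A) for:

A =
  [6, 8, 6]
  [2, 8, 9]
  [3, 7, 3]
λ(A) = 3

Enumerate directed cycles and compute their means (weight / length). Sample:
  cycle 0 → 0: weight = 6, length = 1, mean = 6/1 ≈ 6.000
  cycle 1 → 1: weight = 8, length = 1, mean = 8/1 ≈ 8.000
  cycle 2 → 2: weight = 3, length = 1, mean = 3/1 ≈ 3.000
  cycle 0 → 1 → 0: weight = 10, length = 2, mean = 10/2 ≈ 5.000
  cycle 0 → 2 → 0: weight = 9, length = 2, mean = 9/2 ≈ 4.500
  cycle 1 → 0 → 1: weight = 10, length = 2, mean = 10/2 ≈ 5.000
Minimum mean = 3.000, attained e.g. along the cycle 2 → 2 with weight 3 and length 1. So λ(A) = 3/1 = 3.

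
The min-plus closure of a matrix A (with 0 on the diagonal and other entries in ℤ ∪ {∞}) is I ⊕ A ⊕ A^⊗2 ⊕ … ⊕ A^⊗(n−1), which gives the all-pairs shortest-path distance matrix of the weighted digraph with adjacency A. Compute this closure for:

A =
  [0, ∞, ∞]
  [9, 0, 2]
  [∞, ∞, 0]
Closure =
  [0, ∞, ∞]
  [9, 0, 2]
  [∞, ∞, 0]

This is the Floyd-Warshall all-pairs shortest-path computation. For each intermediate vertex k = 0, 1, …, 2, update dist[i][j] ← min(dist[i][j], dist[i][k] + dist[k][j]). The final matrix gives, for each (i, j), the minimum total weight of any directed path from i to j (possibly empty when i = j).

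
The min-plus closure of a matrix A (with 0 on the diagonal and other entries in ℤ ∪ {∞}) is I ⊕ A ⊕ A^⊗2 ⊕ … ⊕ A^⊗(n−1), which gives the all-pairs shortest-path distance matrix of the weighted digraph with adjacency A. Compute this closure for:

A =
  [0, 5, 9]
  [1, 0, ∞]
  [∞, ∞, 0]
Closure =
  [0, 5, 9]
  [1, 0, 10]
  [∞, ∞, 0]

This is the Floyd-Warshall all-pairs shortest-path computation. For each intermediate vertex k = 0, 1, …, 2, update dist[i][j] ← min(dist[i][j], dist[i][k] + dist[k][j]). The final matrix gives, for each (i, j), the minimum total weight of any directed path from i to j (possibly empty when i = j).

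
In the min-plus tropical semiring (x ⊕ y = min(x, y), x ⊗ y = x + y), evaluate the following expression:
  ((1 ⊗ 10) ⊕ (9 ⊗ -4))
((1 ⊗ 10) ⊕ (9 ⊗ -4)) = 5

Expand innermost to outermost. Recall ⊕ takes the minimum of its arguments and ⊗ takes their sum. Working out the expression ((1 ⊗ 10) ⊕ (9 ⊗ -4)) gives 5.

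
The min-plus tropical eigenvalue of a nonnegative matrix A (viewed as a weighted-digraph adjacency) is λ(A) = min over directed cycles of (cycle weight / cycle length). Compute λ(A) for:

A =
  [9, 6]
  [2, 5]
λ(A) = 4

Enumerate directed cycles and compute their means (weight / length). Sample:
  cycle 0 → 0: weight = 9, length = 1, mean = 9/1 ≈ 9.000
  cycle 1 → 1: weight = 5, length = 1, mean = 5/1 ≈ 5.000
  cycle 0 → 1 → 0: weight = 8, length = 2, mean = 8/2 ≈ 4.000
  cycle 1 → 0 → 1: weight = 8, length = 2, mean = 8/2 ≈ 4.000
Minimum mean = 4.000, attained e.g. along the cycle 0 → 1 → 0 with weight 8 and length 2. So λ(A) = 8/2 = 4.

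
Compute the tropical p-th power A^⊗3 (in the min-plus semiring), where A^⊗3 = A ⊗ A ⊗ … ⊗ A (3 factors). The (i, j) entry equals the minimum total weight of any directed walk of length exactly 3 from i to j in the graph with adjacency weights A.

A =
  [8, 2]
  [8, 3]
A^⊗3 =
  [13, 8]
  [14, 9]

Each entry (A^⊗3)_ij equals the minimum over all length-3 walks i = v_0 → v_1 → … → v_3 = j of Σ_t A[v_t][v_{t+1}]. For example, for (i, j) = (0, 1) we minimise over 4 possible intermediate vertex sequences; the minimum is 8, attained along the walk 0 → 1 → 1 → 1.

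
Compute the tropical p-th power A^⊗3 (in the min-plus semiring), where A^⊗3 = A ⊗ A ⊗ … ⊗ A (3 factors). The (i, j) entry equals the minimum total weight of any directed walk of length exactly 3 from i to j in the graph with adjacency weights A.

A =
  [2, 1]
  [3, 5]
A^⊗3 =
  [6, 5]
  [7, 6]

Each entry (A^⊗3)_ij equals the minimum over all length-3 walks i = v_0 → v_1 → … → v_3 = j of Σ_t A[v_t][v_{t+1}]. For example, for (i, j) = (0, 1) we minimise over 4 possible intermediate vertex sequences; the minimum is 5, attained along the walk 0 → 0 → 0 → 1.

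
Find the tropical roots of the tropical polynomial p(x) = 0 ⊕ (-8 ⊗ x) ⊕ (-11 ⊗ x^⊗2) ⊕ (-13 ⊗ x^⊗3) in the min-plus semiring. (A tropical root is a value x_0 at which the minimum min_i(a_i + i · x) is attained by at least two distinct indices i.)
Roots: {2, 3, 8}

Each tropical root is a break point of the lower envelope of the lines y = a_i + i · x (there are 4 lines, with slopes 0, 1, ..., 3). Only the lines that attain the minimum somewhere contribute to roots; other lines are dominated. Here the surviving (envelope) indices are i = 3, i = 2, i = 1, i = 0.
Intersections between consecutive envelope lines give the roots: for adjacent envelope indices i < j the intersection is x = (a_i − a_j) / (j − i). Reading off the sorted break points: {2, 3, 8}.
Verification: at each break x_0, at least two indices attain the minimum of min_i(a_i + i · x_0).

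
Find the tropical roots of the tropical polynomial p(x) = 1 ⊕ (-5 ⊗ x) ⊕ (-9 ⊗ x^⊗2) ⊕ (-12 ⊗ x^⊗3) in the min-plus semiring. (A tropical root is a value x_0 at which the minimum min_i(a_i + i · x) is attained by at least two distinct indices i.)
Roots: {3, 4, 6}

Each tropical root is a break point of the lower envelope of the lines y = a_i + i · x (there are 4 lines, with slopes 0, 1, ..., 3). Only the lines that attain the minimum somewhere contribute to roots; other lines are dominated. Here the surviving (envelope) indices are i = 3, i = 2, i = 1, i = 0.
Intersections between consecutive envelope lines give the roots: for adjacent envelope indices i < j the intersection is x = (a_i − a_j) / (j − i). Reading off the sorted break points: {3, 4, 6}.
Verification: at each break x_0, at least two indices attain the minimum of min_i(a_i + i · x_0).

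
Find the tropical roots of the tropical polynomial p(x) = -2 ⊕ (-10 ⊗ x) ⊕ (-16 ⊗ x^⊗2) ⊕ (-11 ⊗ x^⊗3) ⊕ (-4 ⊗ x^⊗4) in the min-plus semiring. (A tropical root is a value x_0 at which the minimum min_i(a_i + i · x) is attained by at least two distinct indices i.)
Roots: {-7, -5, 6, 8}

Each tropical root is a break point of the lower envelope of the lines y = a_i + i · x (there are 5 lines, with slopes 0, 1, ..., 4). Only the lines that attain the minimum somewhere contribute to roots; other lines are dominated. Here the surviving (envelope) indices are i = 4, i = 3, i = 2, i = 1, i = 0.
Intersections between consecutive envelope lines give the roots: for adjacent envelope indices i < j the intersection is x = (a_i − a_j) / (j − i). Reading off the sorted break points: {-7, -5, 6, 8}.
Verification: at each break x_0, at least two indices attain the minimum of min_i(a_i + i · x_0).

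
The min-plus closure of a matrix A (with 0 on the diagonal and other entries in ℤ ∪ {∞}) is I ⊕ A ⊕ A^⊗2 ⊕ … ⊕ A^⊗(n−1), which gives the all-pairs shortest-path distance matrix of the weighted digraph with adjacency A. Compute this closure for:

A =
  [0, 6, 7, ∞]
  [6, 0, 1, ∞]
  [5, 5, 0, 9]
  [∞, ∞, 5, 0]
Closure =
  [0, 6, 7, 16]
  [6, 0, 1, 10]
  [5, 5, 0, 9]
  [10, 10, 5, 0]

This is the Floyd-Warshall all-pairs shortest-path computation. For each intermediate vertex k = 0, 1, …, 3, update dist[i][j] ← min(dist[i][j], dist[i][k] + dist[k][j]). The final matrix gives, for each (i, j), the minimum total weight of any directed path from i to j (possibly empty when i = j).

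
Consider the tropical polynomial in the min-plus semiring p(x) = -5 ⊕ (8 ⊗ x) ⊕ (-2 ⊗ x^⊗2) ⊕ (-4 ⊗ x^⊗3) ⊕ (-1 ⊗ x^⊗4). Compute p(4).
p(4) = -5

A tropical monomial a ⊗ x^⊗i evaluates to a + i · x. Evaluating each term at x = 4:
  Term 0 contributes -5 + 0 · 4 = -5
  Term 1 contributes 8 + 1 · 4 = 12
  Term 2 contributes -2 + 2 · 4 = 6
  Term 3 contributes -4 + 3 · 4 = 8
  Term 4 contributes -1 + 4 · 4 = 15
p(4) = ⊕ of these = min[-5, 12, 6, 8, 15] = -5.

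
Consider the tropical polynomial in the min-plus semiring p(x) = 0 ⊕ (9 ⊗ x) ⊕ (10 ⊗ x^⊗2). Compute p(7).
p(7) = 0

A tropical monomial a ⊗ x^⊗i evaluates to a + i · x. Evaluating each term at x = 7:
  Term 0 contributes 0 + 0 · 7 = 0
  Term 1 contributes 9 + 1 · 7 = 16
  Term 2 contributes 10 + 2 · 7 = 24
p(7) = ⊕ of these = min[0, 16, 24] = 0.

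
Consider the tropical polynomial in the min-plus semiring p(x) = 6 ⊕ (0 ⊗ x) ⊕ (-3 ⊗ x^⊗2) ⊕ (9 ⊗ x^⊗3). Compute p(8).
p(8) = 6

A tropical monomial a ⊗ x^⊗i evaluates to a + i · x. Evaluating each term at x = 8:
  Term 0 contributes 6 + 0 · 8 = 6
  Term 1 contributes 0 + 1 · 8 = 8
  Term 2 contributes -3 + 2 · 8 = 13
  Term 3 contributes 9 + 3 · 8 = 33
p(8) = ⊕ of these = min[6, 8, 13, 33] = 6.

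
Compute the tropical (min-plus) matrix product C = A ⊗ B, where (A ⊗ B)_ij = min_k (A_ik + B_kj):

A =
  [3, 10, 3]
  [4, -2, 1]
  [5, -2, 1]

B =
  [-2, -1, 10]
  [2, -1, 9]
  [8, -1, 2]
A ⊗ B =
  [1, 2, 5]
  [0, -3, 3]
  [0, -3, 3]

Apply the min-plus product entry-by-entry:
  C[0][0] = min over k of (A[0][0] + B[0][0] = 3 + -2 = 1, A[0][1] + B[1][0] = 10 + 2 = 12, A[0][2] + B[2][0] = 3 + 8 = 11) = 1 (attained at k = 0)
  C[0][1] = min over k of (A[0][0] + B[0][1] = 3 + -1 = 2, A[0][1] + B[1][1] = 10 + -1 = 9, A[0][2] + B[2][1] = 3 + -1 = 2) = 2 (attained at k = 0)
  C[0][2] = min over k of (A[0][0] + B[0][2] = 3 + 10 = 13, A[0][1] + B[1][2] = 10 + 9 = 19, A[0][2] + B[2][2] = 3 + 2 = 5) = 5 (attained at k = 2)
  C[1][0] = min over k of (A[1][0] + B[0][0] = 4 + -2 = 2, A[1][1] + B[1][0] = -2 + 2 = 0, A[1][2] + B[2][0] = 1 + 8 = 9) = 0 (attained at k = 1)
  C[1][1] = min over k of (A[1][0] + B[0][1] = 4 + -1 = 3, A[1][1] + B[1][1] = -2 + -1 = -3, A[1][2] + B[2][1] = 1 + -1 = 0) = -3 (attained at k = 1)
  C[1][2] = min over k of (A[1][0] + B[0][2] = 4 + 10 = 14, A[1][1] + B[1][2] = -2 + 9 = 7, A[1][2] + B[2][2] = 1 + 2 = 3) = 3 (attained at k = 2)
  C[2][0] = min over k of (A[2][0] + B[0][0] = 5 + -2 = 3, A[2][1] + B[1][0] = -2 + 2 = 0, A[2][2] + B[2][0] = 1 + 8 = 9) = 0 (attained at k = 1)
  C[2][1] = min over k of (A[2][0] + B[0][1] = 5 + -1 = 4, A[2][1] + B[1][1] = -2 + -1 = -3, A[2][2] + B[2][1] = 1 + -1 = 0) = -3 (attained at k = 1)
  C[2][2] = min over k of (A[2][0] + B[0][2] = 5 + 10 = 15, A[2][1] + B[1][2] = -2 + 9 = 7, A[2][2] + B[2][2] = 1 + 2 = 3) = 3 (attained at k = 2)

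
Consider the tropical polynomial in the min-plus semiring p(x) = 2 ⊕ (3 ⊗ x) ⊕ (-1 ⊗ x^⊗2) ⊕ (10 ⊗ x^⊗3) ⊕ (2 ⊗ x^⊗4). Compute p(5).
p(5) = 2

A tropical monomial a ⊗ x^⊗i evaluates to a + i · x. Evaluating each term at x = 5:
  Term 0 contributes 2 + 0 · 5 = 2
  Term 1 contributes 3 + 1 · 5 = 8
  Term 2 contributes -1 + 2 · 5 = 9
  Term 3 contributes 10 + 3 · 5 = 25
  Term 4 contributes 2 + 4 · 5 = 22
p(5) = ⊕ of these = min[2, 8, 9, 25, 22] = 2.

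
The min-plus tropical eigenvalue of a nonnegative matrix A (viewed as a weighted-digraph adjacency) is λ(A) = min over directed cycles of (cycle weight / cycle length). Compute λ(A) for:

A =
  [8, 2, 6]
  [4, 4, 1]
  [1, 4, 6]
λ(A) = 4/3

Enumerate directed cycles and compute their means (weight / length). Sample:
  cycle 0 → 0: weight = 8, length = 1, mean = 8/1 ≈ 8.000
  cycle 1 → 1: weight = 4, length = 1, mean = 4/1 ≈ 4.000
  cycle 2 → 2: weight = 6, length = 1, mean = 6/1 ≈ 6.000
  cycle 0 → 1 → 0: weight = 6, length = 2, mean = 6/2 ≈ 3.000
  cycle 0 → 2 → 0: weight = 7, length = 2, mean = 7/2 ≈ 3.500
  cycle 1 → 0 → 1: weight = 6, length = 2, mean = 6/2 ≈ 3.000
Minimum mean = 1.333, attained e.g. along the cycle 0 → 1 → 2 → 0 with weight 4 and length 3. So λ(A) = 4/3 = 4/3.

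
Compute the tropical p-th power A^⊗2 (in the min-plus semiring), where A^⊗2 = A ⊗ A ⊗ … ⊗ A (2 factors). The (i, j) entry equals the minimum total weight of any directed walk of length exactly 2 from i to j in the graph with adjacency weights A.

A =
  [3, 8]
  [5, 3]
A^⊗2 =
  [6, 11]
  [8, 6]

Each entry (A^⊗2)_ij equals the minimum over all length-2 walks i = v_0 → v_1 → … → v_2 = j of Σ_t A[v_t][v_{t+1}]. For example, for (i, j) = (0, 1) we minimise over 2 possible intermediate vertex sequences; the minimum is 11, attained along the walk 0 → 0 → 1.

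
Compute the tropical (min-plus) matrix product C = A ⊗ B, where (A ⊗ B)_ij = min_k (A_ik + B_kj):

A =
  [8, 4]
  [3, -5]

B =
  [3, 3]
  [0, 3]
A ⊗ B =
  [4, 7]
  [-5, -2]

Apply the min-plus product entry-by-entry:
  C[0][0] = min over k of (A[0][0] + B[0][0] = 8 + 3 = 11, A[0][1] + B[1][0] = 4 + 0 = 4) = 4 (attained at k = 1)
  C[0][1] = min over k of (A[0][0] + B[0][1] = 8 + 3 = 11, A[0][1] + B[1][1] = 4 + 3 = 7) = 7 (attained at k = 1)
  C[1][0] = min over k of (A[1][0] + B[0][0] = 3 + 3 = 6, A[1][1] + B[1][0] = -5 + 0 = -5) = -5 (attained at k = 1)
  C[1][1] = min over k of (A[1][0] + B[0][1] = 3 + 3 = 6, A[1][1] + B[1][1] = -5 + 3 = -2) = -2 (attained at k = 1)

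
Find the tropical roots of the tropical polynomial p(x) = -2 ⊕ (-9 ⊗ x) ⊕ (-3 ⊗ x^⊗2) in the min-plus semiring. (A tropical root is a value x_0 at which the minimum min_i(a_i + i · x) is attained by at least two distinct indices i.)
Roots: {-6, 7}

Each tropical root is a break point of the lower envelope of the lines y = a_i + i · x (there are 3 lines, with slopes 0, 1, ..., 2). Only the lines that attain the minimum somewhere contribute to roots; other lines are dominated. Here the surviving (envelope) indices are i = 2, i = 1, i = 0.
Intersections between consecutive envelope lines give the roots: for adjacent envelope indices i < j the intersection is x = (a_i − a_j) / (j − i). Reading off the sorted break points: {-6, 7}.
Verification: at each break x_0, at least two indices attain the minimum of min_i(a_i + i · x_0).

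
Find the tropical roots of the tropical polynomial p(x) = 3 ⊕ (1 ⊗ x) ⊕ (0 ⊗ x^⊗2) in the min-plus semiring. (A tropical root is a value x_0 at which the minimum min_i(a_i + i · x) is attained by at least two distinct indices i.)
Roots: {1, 2}

Each tropical root is a break point of the lower envelope of the lines y = a_i + i · x (there are 3 lines, with slopes 0, 1, ..., 2). Only the lines that attain the minimum somewhere contribute to roots; other lines are dominated. Here the surviving (envelope) indices are i = 2, i = 1, i = 0.
Intersections between consecutive envelope lines give the roots: for adjacent envelope indices i < j the intersection is x = (a_i − a_j) / (j − i). Reading off the sorted break points: {1, 2}.
Verification: at each break x_0, at least two indices attain the minimum of min_i(a_i + i · x_0).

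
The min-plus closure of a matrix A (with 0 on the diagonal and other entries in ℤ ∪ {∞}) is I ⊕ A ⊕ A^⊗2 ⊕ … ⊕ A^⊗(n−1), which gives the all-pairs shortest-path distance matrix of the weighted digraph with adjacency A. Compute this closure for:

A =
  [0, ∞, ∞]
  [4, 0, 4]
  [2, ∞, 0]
Closure =
  [0, ∞, ∞]
  [4, 0, 4]
  [2, ∞, 0]

This is the Floyd-Warshall all-pairs shortest-path computation. For each intermediate vertex k = 0, 1, …, 2, update dist[i][j] ← min(dist[i][j], dist[i][k] + dist[k][j]). The final matrix gives, for each (i, j), the minimum total weight of any directed path from i to j (possibly empty when i = j).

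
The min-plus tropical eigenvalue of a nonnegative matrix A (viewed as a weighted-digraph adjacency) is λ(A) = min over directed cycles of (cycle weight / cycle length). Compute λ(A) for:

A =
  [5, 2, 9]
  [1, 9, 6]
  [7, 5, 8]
λ(A) = 3/2

Enumerate directed cycles and compute their means (weight / length). Sample:
  cycle 0 → 0: weight = 5, length = 1, mean = 5/1 ≈ 5.000
  cycle 1 → 1: weight = 9, length = 1, mean = 9/1 ≈ 9.000
  cycle 2 → 2: weight = 8, length = 1, mean = 8/1 ≈ 8.000
  cycle 0 → 1 → 0: weight = 3, length = 2, mean = 3/2 ≈ 1.500
  cycle 0 → 2 → 0: weight = 16, length = 2, mean = 16/2 ≈ 8.000
  cycle 1 → 0 → 1: weight = 3, length = 2, mean = 3/2 ≈ 1.500
Minimum mean = 1.500, attained e.g. along the cycle 0 → 1 → 0 with weight 3 and length 2. So λ(A) = 3/2 = 3/2.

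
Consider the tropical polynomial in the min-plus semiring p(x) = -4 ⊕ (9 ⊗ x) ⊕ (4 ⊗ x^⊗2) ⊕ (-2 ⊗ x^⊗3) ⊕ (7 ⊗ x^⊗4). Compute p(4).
p(4) = -4

A tropical monomial a ⊗ x^⊗i evaluates to a + i · x. Evaluating each term at x = 4:
  Term 0 contributes -4 + 0 · 4 = -4
  Term 1 contributes 9 + 1 · 4 = 13
  Term 2 contributes 4 + 2 · 4 = 12
  Term 3 contributes -2 + 3 · 4 = 10
  Term 4 contributes 7 + 4 · 4 = 23
p(4) = ⊕ of these = min[-4, 13, 12, 10, 23] = -4.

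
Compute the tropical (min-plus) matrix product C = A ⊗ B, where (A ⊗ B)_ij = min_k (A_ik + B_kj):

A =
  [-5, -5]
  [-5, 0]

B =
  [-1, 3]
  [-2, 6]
A ⊗ B =
  [-7, -2]
  [-6, -2]

Apply the min-plus product entry-by-entry:
  C[0][0] = min over k of (A[0][0] + B[0][0] = -5 + -1 = -6, A[0][1] + B[1][0] = -5 + -2 = -7) = -7 (attained at k = 1)
  C[0][1] = min over k of (A[0][0] + B[0][1] = -5 + 3 = -2, A[0][1] + B[1][1] = -5 + 6 = 1) = -2 (attained at k = 0)
  C[1][0] = min over k of (A[1][0] + B[0][0] = -5 + -1 = -6, A[1][1] + B[1][0] = 0 + -2 = -2) = -6 (attained at k = 0)
  C[1][1] = min over k of (A[1][0] + B[0][1] = -5 + 3 = -2, A[1][1] + B[1][1] = 0 + 6 = 6) = -2 (attained at k = 0)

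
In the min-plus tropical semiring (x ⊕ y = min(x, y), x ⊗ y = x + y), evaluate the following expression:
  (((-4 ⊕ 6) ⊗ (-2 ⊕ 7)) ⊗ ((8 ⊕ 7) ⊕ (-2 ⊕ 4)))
(((-4 ⊕ 6) ⊗ (-2 ⊕ 7)) ⊗ ((8 ⊕ 7) ⊕ (-2 ⊕ 4))) = -8

Expand innermost to outermost. Recall ⊕ takes the minimum of its arguments and ⊗ takes their sum. Working out the expression (((-4 ⊕ 6) ⊗ (-2 ⊕ 7)) ⊗ ((8 ⊕ 7) ⊕ (-2 ⊕ 4))) gives -8.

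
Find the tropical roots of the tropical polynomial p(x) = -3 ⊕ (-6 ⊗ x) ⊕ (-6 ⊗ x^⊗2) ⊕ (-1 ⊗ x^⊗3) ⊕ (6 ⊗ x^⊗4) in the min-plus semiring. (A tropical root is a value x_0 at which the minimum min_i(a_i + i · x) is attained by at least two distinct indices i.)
Roots: {-7, -5, 0, 3}

Each tropical root is a break point of the lower envelope of the lines y = a_i + i · x (there are 5 lines, with slopes 0, 1, ..., 4). Only the lines that attain the minimum somewhere contribute to roots; other lines are dominated. Here the surviving (envelope) indices are i = 4, i = 3, i = 2, i = 1, i = 0.
Intersections between consecutive envelope lines give the roots: for adjacent envelope indices i < j the intersection is x = (a_i − a_j) / (j − i). Reading off the sorted break points: {-7, -5, 0, 3}.
Verification: at each break x_0, at least two indices attain the minimum of min_i(a_i + i · x_0).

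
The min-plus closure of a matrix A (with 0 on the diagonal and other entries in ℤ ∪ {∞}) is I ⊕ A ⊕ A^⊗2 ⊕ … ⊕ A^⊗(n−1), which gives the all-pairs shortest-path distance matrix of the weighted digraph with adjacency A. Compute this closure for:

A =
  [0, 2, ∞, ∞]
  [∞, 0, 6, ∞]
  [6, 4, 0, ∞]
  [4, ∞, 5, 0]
Closure =
  [0, 2, 8, ∞]
  [12, 0, 6, ∞]
  [6, 4, 0, ∞]
  [4, 6, 5, 0]

This is the Floyd-Warshall all-pairs shortest-path computation. For each intermediate vertex k = 0, 1, …, 3, update dist[i][j] ← min(dist[i][j], dist[i][k] + dist[k][j]). The final matrix gives, for each (i, j), the minimum total weight of any directed path from i to j (possibly empty when i = j).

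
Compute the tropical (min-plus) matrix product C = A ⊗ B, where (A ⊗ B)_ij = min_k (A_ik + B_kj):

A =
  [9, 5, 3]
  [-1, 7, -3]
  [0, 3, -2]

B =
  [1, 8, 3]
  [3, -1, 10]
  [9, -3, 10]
A ⊗ B =
  [8, 0, 12]
  [0, -6, 2]
  [1, -5, 3]

Apply the min-plus product entry-by-entry:
  C[0][0] = min over k of (A[0][0] + B[0][0] = 9 + 1 = 10, A[0][1] + B[1][0] = 5 + 3 = 8, A[0][2] + B[2][0] = 3 + 9 = 12) = 8 (attained at k = 1)
  C[0][1] = min over k of (A[0][0] + B[0][1] = 9 + 8 = 17, A[0][1] + B[1][1] = 5 + -1 = 4, A[0][2] + B[2][1] = 3 + -3 = 0) = 0 (attained at k = 2)
  C[0][2] = min over k of (A[0][0] + B[0][2] = 9 + 3 = 12, A[0][1] + B[1][2] = 5 + 10 = 15, A[0][2] + B[2][2] = 3 + 10 = 13) = 12 (attained at k = 0)
  C[1][0] = min over k of (A[1][0] + B[0][0] = -1 + 1 = 0, A[1][1] + B[1][0] = 7 + 3 = 10, A[1][2] + B[2][0] = -3 + 9 = 6) = 0 (attained at k = 0)
  C[1][1] = min over k of (A[1][0] + B[0][1] = -1 + 8 = 7, A[1][1] + B[1][1] = 7 + -1 = 6, A[1][2] + B[2][1] = -3 + -3 = -6) = -6 (attained at k = 2)
  C[1][2] = min over k of (A[1][0] + B[0][2] = -1 + 3 = 2, A[1][1] + B[1][2] = 7 + 10 = 17, A[1][2] + B[2][2] = -3 + 10 = 7) = 2 (attained at k = 0)
  C[2][0] = min over k of (A[2][0] + B[0][0] = 0 + 1 = 1, A[2][1] + B[1][0] = 3 + 3 = 6, A[2][2] + B[2][0] = -2 + 9 = 7) = 1 (attained at k = 0)
  C[2][1] = min over k of (A[2][0] + B[0][1] = 0 + 8 = 8, A[2][1] + B[1][1] = 3 + -1 = 2, A[2][2] + B[2][1] = -2 + -3 = -5) = -5 (attained at k = 2)
  C[2][2] = min over k of (A[2][0] + B[0][2] = 0 + 3 = 3, A[2][1] + B[1][2] = 3 + 10 = 13, A[2][2] + B[2][2] = -2 + 10 = 8) = 3 (attained at k = 0)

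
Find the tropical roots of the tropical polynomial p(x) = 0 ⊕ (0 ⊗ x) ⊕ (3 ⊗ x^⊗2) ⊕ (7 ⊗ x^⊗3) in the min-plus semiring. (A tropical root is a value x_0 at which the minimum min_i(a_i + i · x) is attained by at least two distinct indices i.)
Roots: {-4, -3, 0}

Each tropical root is a break point of the lower envelope of the lines y = a_i + i · x (there are 4 lines, with slopes 0, 1, ..., 3). Only the lines that attain the minimum somewhere contribute to roots; other lines are dominated. Here the surviving (envelope) indices are i = 3, i = 2, i = 1, i = 0.
Intersections between consecutive envelope lines give the roots: for adjacent envelope indices i < j the intersection is x = (a_i − a_j) / (j − i). Reading off the sorted break points: {-4, -3, 0}.
Verification: at each break x_0, at least two indices attain the minimum of min_i(a_i + i · x_0).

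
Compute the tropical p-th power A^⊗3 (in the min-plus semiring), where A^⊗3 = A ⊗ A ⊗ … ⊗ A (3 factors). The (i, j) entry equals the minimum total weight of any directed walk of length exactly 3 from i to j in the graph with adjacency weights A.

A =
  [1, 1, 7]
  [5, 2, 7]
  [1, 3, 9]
A^⊗3 =
  [3, 3, 9]
  [7, 6, 11]
  [3, 3, 9]

Each entry (A^⊗3)_ij equals the minimum over all length-3 walks i = v_0 → v_1 → … → v_3 = j of Σ_t A[v_t][v_{t+1}]. For example, for (i, j) = (0, 2) we minimise over 9 possible intermediate vertex sequences; the minimum is 9, attained along the walk 0 → 0 → 0 → 2.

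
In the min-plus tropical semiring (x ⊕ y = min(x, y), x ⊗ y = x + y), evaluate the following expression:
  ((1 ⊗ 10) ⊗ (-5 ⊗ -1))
((1 ⊗ 10) ⊗ (-5 ⊗ -1)) = 5

Expand innermost to outermost. Recall ⊕ takes the minimum of its arguments and ⊗ takes their sum. Working out the expression ((1 ⊗ 10) ⊗ (-5 ⊗ -1)) gives 5.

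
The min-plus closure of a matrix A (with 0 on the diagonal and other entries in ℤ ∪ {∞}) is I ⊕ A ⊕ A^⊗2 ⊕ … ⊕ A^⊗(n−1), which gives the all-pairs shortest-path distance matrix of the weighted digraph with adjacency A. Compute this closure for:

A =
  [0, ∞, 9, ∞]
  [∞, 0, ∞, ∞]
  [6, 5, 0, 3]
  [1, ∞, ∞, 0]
Closure =
  [0, 14, 9, 12]
  [∞, 0, ∞, ∞]
  [4, 5, 0, 3]
  [1, 15, 10, 0]

This is the Floyd-Warshall all-pairs shortest-path computation. For each intermediate vertex k = 0, 1, …, 3, update dist[i][j] ← min(dist[i][j], dist[i][k] + dist[k][j]). The final matrix gives, for each (i, j), the minimum total weight of any directed path from i to j (possibly empty when i = j).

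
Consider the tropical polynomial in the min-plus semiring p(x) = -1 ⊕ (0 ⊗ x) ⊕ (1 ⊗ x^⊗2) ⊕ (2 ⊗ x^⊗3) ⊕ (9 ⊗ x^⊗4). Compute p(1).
p(1) = -1

A tropical monomial a ⊗ x^⊗i evaluates to a + i · x. Evaluating each term at x = 1:
  Term 0 contributes -1 + 0 · 1 = -1
  Term 1 contributes 0 + 1 · 1 = 1
  Term 2 contributes 1 + 2 · 1 = 3
  Term 3 contributes 2 + 3 · 1 = 5
  Term 4 contributes 9 + 4 · 1 = 13
p(1) = ⊕ of these = min[-1, 1, 3, 5, 13] = -1.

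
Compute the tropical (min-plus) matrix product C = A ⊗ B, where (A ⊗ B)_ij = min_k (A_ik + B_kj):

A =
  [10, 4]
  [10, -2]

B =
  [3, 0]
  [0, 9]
A ⊗ B =
  [4, 10]
  [-2, 7]

Apply the min-plus product entry-by-entry:
  C[0][0] = min over k of (A[0][0] + B[0][0] = 10 + 3 = 13, A[0][1] + B[1][0] = 4 + 0 = 4) = 4 (attained at k = 1)
  C[0][1] = min over k of (A[0][0] + B[0][1] = 10 + 0 = 10, A[0][1] + B[1][1] = 4 + 9 = 13) = 10 (attained at k = 0)
  C[1][0] = min over k of (A[1][0] + B[0][0] = 10 + 3 = 13, A[1][1] + B[1][0] = -2 + 0 = -2) = -2 (attained at k = 1)
  C[1][1] = min over k of (A[1][0] + B[0][1] = 10 + 0 = 10, A[1][1] + B[1][1] = -2 + 9 = 7) = 7 (attained at k = 1)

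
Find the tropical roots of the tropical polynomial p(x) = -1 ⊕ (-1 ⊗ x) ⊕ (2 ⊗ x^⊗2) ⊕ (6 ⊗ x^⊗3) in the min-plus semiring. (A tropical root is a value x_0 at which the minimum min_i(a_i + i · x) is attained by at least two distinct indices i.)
Roots: {-4, -3, 0}

Each tropical root is a break point of the lower envelope of the lines y = a_i + i · x (there are 4 lines, with slopes 0, 1, ..., 3). Only the lines that attain the minimum somewhere contribute to roots; other lines are dominated. Here the surviving (envelope) indices are i = 3, i = 2, i = 1, i = 0.
Intersections between consecutive envelope lines give the roots: for adjacent envelope indices i < j the intersection is x = (a_i − a_j) / (j − i). Reading off the sorted break points: {-4, -3, 0}.
Verification: at each break x_0, at least two indices attain the minimum of min_i(a_i + i · x_0).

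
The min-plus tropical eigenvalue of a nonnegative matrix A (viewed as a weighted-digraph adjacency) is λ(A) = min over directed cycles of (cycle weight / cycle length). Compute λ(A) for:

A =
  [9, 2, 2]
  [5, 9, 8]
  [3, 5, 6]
λ(A) = 5/2

Enumerate directed cycles and compute their means (weight / length). Sample:
  cycle 0 → 0: weight = 9, length = 1, mean = 9/1 ≈ 9.000
  cycle 1 → 1: weight = 9, length = 1, mean = 9/1 ≈ 9.000
  cycle 2 → 2: weight = 6, length = 1, mean = 6/1 ≈ 6.000
  cycle 0 → 1 → 0: weight = 7, length = 2, mean = 7/2 ≈ 3.500
  cycle 0 → 2 → 0: weight = 5, length = 2, mean = 5/2 ≈ 2.500
  cycle 1 → 0 → 1: weight = 7, length = 2, mean = 7/2 ≈ 3.500
Minimum mean = 2.500, attained e.g. along the cycle 0 → 2 → 0 with weight 5 and length 2. So λ(A) = 5/2 = 5/2.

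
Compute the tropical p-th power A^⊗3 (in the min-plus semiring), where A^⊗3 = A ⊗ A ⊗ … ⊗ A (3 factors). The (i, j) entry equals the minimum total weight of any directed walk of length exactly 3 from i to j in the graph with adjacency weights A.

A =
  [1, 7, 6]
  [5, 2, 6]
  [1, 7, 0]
A^⊗3 =
  [3, 9, 6]
  [7, 6, 6]
  [1, 7, 0]

Each entry (A^⊗3)_ij equals the minimum over all length-3 walks i = v_0 → v_1 → … → v_3 = j of Σ_t A[v_t][v_{t+1}]. For example, for (i, j) = (0, 2) we minimise over 9 possible intermediate vertex sequences; the minimum is 6, attained along the walk 0 → 2 → 2 → 2.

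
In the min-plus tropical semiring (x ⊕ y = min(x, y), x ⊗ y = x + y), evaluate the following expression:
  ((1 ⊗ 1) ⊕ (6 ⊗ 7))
((1 ⊗ 1) ⊕ (6 ⊗ 7)) = 2

Expand innermost to outermost. Recall ⊕ takes the minimum of its arguments and ⊗ takes their sum. Working out the expression ((1 ⊗ 1) ⊕ (6 ⊗ 7)) gives 2.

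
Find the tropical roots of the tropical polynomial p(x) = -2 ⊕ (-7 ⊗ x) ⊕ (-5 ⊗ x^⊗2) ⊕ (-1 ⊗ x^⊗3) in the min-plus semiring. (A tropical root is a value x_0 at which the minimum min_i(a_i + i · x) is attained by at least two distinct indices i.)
Roots: {-4, -2, 5}

Each tropical root is a break point of the lower envelope of the lines y = a_i + i · x (there are 4 lines, with slopes 0, 1, ..., 3). Only the lines that attain the minimum somewhere contribute to roots; other lines are dominated. Here the surviving (envelope) indices are i = 3, i = 2, i = 1, i = 0.
Intersections between consecutive envelope lines give the roots: for adjacent envelope indices i < j the intersection is x = (a_i − a_j) / (j − i). Reading off the sorted break points: {-4, -2, 5}.
Verification: at each break x_0, at least two indices attain the minimum of min_i(a_i + i · x_0).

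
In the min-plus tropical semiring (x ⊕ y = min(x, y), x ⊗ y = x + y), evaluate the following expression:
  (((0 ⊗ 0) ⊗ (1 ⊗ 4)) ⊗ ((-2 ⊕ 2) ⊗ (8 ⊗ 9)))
(((0 ⊗ 0) ⊗ (1 ⊗ 4)) ⊗ ((-2 ⊕ 2) ⊗ (8 ⊗ 9))) = 20

Expand innermost to outermost. Recall ⊕ takes the minimum of its arguments and ⊗ takes their sum. Working out the expression (((0 ⊗ 0) ⊗ (1 ⊗ 4)) ⊗ ((-2 ⊕ 2) ⊗ (8 ⊗ 9))) gives 20.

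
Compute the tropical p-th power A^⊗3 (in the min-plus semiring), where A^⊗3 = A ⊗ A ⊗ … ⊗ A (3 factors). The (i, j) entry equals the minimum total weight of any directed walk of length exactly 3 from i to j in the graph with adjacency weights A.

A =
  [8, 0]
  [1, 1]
A^⊗3 =
  [2, 1]
  [2, 2]

Each entry (A^⊗3)_ij equals the minimum over all length-3 walks i = v_0 → v_1 → … → v_3 = j of Σ_t A[v_t][v_{t+1}]. For example, for (i, j) = (0, 1) we minimise over 4 possible intermediate vertex sequences; the minimum is 1, attained along the walk 0 → 1 → 0 → 1.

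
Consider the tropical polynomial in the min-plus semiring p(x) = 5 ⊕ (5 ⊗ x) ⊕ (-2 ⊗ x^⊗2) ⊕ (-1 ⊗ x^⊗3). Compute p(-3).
p(-3) = -10

A tropical monomial a ⊗ x^⊗i evaluates to a + i · x. Evaluating each term at x = -3:
  Term 0 contributes 5 + 0 · -3 = 5
  Term 1 contributes 5 + 1 · -3 = 2
  Term 2 contributes -2 + 2 · -3 = -8
  Term 3 contributes -1 + 3 · -3 = -10
p(-3) = ⊕ of these = min[5, 2, -8, -10] = -10.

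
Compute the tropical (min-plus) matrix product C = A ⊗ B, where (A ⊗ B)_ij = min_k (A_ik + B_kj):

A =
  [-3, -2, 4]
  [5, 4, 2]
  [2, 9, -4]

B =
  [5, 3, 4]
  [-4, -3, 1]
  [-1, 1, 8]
A ⊗ B =
  [-6, -5, -1]
  [0, 1, 5]
  [-5, -3, 4]

Apply the min-plus product entry-by-entry:
  C[0][0] = min over k of (A[0][0] + B[0][0] = -3 + 5 = 2, A[0][1] + B[1][0] = -2 + -4 = -6, A[0][2] + B[2][0] = 4 + -1 = 3) = -6 (attained at k = 1)
  C[0][1] = min over k of (A[0][0] + B[0][1] = -3 + 3 = 0, A[0][1] + B[1][1] = -2 + -3 = -5, A[0][2] + B[2][1] = 4 + 1 = 5) = -5 (attained at k = 1)
  C[0][2] = min over k of (A[0][0] + B[0][2] = -3 + 4 = 1, A[0][1] + B[1][2] = -2 + 1 = -1, A[0][2] + B[2][2] = 4 + 8 = 12) = -1 (attained at k = 1)
  C[1][0] = min over k of (A[1][0] + B[0][0] = 5 + 5 = 10, A[1][1] + B[1][0] = 4 + -4 = 0, A[1][2] + B[2][0] = 2 + -1 = 1) = 0 (attained at k = 1)
  C[1][1] = min over k of (A[1][0] + B[0][1] = 5 + 3 = 8, A[1][1] + B[1][1] = 4 + -3 = 1, A[1][2] + B[2][1] = 2 + 1 = 3) = 1 (attained at k = 1)
  C[1][2] = min over k of (A[1][0] + B[0][2] = 5 + 4 = 9, A[1][1] + B[1][2] = 4 + 1 = 5, A[1][2] + B[2][2] = 2 + 8 = 10) = 5 (attained at k = 1)
  C[2][0] = min over k of (A[2][0] + B[0][0] = 2 + 5 = 7, A[2][1] + B[1][0] = 9 + -4 = 5, A[2][2] + B[2][0] = -4 + -1 = -5) = -5 (attained at k = 2)
  C[2][1] = min over k of (A[2][0] + B[0][1] = 2 + 3 = 5, A[2][1] + B[1][1] = 9 + -3 = 6, A[2][2] + B[2][1] = -4 + 1 = -3) = -3 (attained at k = 2)
  C[2][2] = min over k of (A[2][0] + B[0][2] = 2 + 4 = 6, A[2][1] + B[1][2] = 9 + 1 = 10, A[2][2] + B[2][2] = -4 + 8 = 4) = 4 (attained at k = 2)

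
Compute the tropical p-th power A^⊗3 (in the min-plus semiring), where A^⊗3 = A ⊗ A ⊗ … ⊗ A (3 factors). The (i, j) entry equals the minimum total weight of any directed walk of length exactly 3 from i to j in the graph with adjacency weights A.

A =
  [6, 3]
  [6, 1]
A^⊗3 =
  [10, 5]
  [8, 3]

Each entry (A^⊗3)_ij equals the minimum over all length-3 walks i = v_0 → v_1 → … → v_3 = j of Σ_t A[v_t][v_{t+1}]. For example, for (i, j) = (0, 1) we minimise over 4 possible intermediate vertex sequences; the minimum is 5, attained along the walk 0 → 1 → 1 → 1.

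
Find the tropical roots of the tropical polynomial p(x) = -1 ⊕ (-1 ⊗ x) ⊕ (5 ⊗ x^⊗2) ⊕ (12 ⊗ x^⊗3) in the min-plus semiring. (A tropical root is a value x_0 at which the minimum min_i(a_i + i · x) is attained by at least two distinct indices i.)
Roots: {-7, -6, 0}

Each tropical root is a break point of the lower envelope of the lines y = a_i + i · x (there are 4 lines, with slopes 0, 1, ..., 3). Only the lines that attain the minimum somewhere contribute to roots; other lines are dominated. Here the surviving (envelope) indices are i = 3, i = 2, i = 1, i = 0.
Intersections between consecutive envelope lines give the roots: for adjacent envelope indices i < j the intersection is x = (a_i − a_j) / (j − i). Reading off the sorted break points: {-7, -6, 0}.
Verification: at each break x_0, at least two indices attain the minimum of min_i(a_i + i · x_0).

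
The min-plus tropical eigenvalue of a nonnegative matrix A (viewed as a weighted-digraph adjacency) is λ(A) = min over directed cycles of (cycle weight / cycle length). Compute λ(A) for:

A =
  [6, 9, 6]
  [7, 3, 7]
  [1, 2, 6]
λ(A) = 3

Enumerate directed cycles and compute their means (weight / length). Sample:
  cycle 0 → 0: weight = 6, length = 1, mean = 6/1 ≈ 6.000
  cycle 1 → 1: weight = 3, length = 1, mean = 3/1 ≈ 3.000
  cycle 2 → 2: weight = 6, length = 1, mean = 6/1 ≈ 6.000
  cycle 0 → 1 → 0: weight = 16, length = 2, mean = 16/2 ≈ 8.000
  cycle 0 → 2 → 0: weight = 7, length = 2, mean = 7/2 ≈ 3.500
  cycle 1 → 0 → 1: weight = 16, length = 2, mean = 16/2 ≈ 8.000
Minimum mean = 3.000, attained e.g. along the cycle 1 → 1 with weight 3 and length 1. So λ(A) = 3/1 = 3.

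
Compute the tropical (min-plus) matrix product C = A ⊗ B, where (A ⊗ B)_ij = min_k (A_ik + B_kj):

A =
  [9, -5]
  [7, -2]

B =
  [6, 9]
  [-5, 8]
A ⊗ B =
  [-10, 3]
  [-7, 6]

Apply the min-plus product entry-by-entry:
  C[0][0] = min over k of (A[0][0] + B[0][0] = 9 + 6 = 15, A[0][1] + B[1][0] = -5 + -5 = -10) = -10 (attained at k = 1)
  C[0][1] = min over k of (A[0][0] + B[0][1] = 9 + 9 = 18, A[0][1] + B[1][1] = -5 + 8 = 3) = 3 (attained at k = 1)
  C[1][0] = min over k of (A[1][0] + B[0][0] = 7 + 6 = 13, A[1][1] + B[1][0] = -2 + -5 = -7) = -7 (attained at k = 1)
  C[1][1] = min over k of (A[1][0] + B[0][1] = 7 + 9 = 16, A[1][1] + B[1][1] = -2 + 8 = 6) = 6 (attained at k = 1)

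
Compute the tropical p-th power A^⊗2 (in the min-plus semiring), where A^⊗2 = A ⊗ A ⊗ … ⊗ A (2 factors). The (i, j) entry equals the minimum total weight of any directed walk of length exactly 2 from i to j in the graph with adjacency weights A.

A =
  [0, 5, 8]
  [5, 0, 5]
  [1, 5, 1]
A^⊗2 =
  [0, 5, 8]
  [5, 0, 5]
  [1, 5, 2]

Each entry (A^⊗2)_ij equals the minimum over all length-2 walks i = v_0 → v_1 → … → v_2 = j of Σ_t A[v_t][v_{t+1}]. For example, for (i, j) = (0, 2) we minimise over 3 possible intermediate vertex sequences; the minimum is 8, attained along the walk 0 → 0 → 2.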